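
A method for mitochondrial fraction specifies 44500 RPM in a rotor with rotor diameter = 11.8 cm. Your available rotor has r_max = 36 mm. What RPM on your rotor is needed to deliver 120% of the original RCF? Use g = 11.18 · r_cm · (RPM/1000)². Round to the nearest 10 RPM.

62410 RPM

Original rotor: r = 11.8 / 2 = 5.9 cm
RCF_original = 11.18 × 5.9 × (44.5)² = 11.18 × 5.9 × 1,980.25 ≈ 130,621.3 × g
Target RCF = 1.2 × 130,621.3 ≈ 156,745.6 × g
Your rotor: r = 36 mm = 3.6 cm
156,745.6 = 11.18 × 3.6 × (N/1000)²
(N/1000)² = 156,745.6 / 40.248 = 3894.494
N = 1000 × √3894.494 ≈ 62,405.9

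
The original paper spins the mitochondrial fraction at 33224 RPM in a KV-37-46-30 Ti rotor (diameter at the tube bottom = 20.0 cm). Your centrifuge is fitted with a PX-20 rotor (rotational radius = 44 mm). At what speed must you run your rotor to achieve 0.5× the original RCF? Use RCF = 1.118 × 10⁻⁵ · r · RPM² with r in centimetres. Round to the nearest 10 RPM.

35420 RPM

Original rotor: r = 20.0 / 2 = 10 cm
RCF_original = 1.118 × 10⁻⁵ × 10 × (33224)² = 1.118 × 10⁻⁵ × 10 × 1,103,834,176 ≈ 123,408.7 × g
Target RCF = 0.5 × 123,408.7 ≈ 61,704.3 × g
Your rotor: r = 44 mm = 4.4 cm
61,704.3 = 1.118 × 10⁻⁵ × 4.4 × N²
N² = 61,704.3 / (4.9192 × 10⁻⁵) = 1,254,356,399
N ≈ √1,254,356,399 ≈ 35,416.9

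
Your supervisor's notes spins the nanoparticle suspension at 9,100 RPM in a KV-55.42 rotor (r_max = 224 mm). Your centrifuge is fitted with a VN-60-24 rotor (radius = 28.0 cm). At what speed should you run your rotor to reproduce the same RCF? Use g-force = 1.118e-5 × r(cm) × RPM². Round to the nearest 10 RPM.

≈ 8140 RPM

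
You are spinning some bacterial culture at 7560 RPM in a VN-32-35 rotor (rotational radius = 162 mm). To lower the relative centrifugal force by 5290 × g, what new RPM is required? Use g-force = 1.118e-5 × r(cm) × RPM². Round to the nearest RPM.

≈ 5286 RPM

r = 162 mm = 16.2 cm
Current RCF = 1.118 × 10⁻⁵ × 16.2 × (7560)² = 1.118 × 10⁻⁵ × 16.2 × 57,153,600 ≈ 10,351.4 × g
Target RCF = 10,351.4 − 5,290 = 5,061.4 × g
N² = 5,061.4 / (18.1116 × 10⁻⁵) = 27,945,626
N ≈ √27,945,626 ≈ 5,286.4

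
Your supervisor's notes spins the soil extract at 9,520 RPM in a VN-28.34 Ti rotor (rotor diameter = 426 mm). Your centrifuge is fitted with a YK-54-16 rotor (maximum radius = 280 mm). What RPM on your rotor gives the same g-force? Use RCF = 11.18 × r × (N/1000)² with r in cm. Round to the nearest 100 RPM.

≈ 8300 RPM

Original rotor: r = 426 mm / 2 = 213 mm = 21.3 cm
RCF = 11.18 × r × (N/1000)²
RCF_original = 11.18 × 21.3 × (9.52)² = 11.18 × 21.3 × 90.6304 ≈ 21,582.2 × g
Your rotor: r = 280 mm = 28.0 cm
21,582.2 = 11.18 × 28 × (N/1000)²
(N/1000)² = 21,582.2 / 313.04 = 68.9439
N = 1000 × √68.9439 ≈ 8,303.2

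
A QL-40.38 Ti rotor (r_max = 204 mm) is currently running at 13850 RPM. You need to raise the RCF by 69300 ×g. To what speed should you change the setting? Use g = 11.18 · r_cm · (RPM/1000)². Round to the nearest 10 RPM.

N₂ ≈ 22260 RPM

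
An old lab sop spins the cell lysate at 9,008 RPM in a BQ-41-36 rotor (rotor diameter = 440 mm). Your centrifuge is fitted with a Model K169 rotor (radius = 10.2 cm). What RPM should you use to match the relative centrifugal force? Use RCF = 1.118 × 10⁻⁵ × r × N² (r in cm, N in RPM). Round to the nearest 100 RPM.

Original rotor: r = 440 mm / 2 = 220 mm = 22 cm
RCF_original = 1.118 × 10⁻⁵ × 22 × (9008)² = 1.118 × 10⁻⁵ × 22 × 81,144,064 ≈ 19,958.2 × g
19,958.2 = 1.118 × 10⁻⁵ × 10.2 × N²
N² = 19,958.2 / (11.4036 × 10⁻⁵) = 175,016,661
N ≈ √175,016,661 ≈ 13,229.4

≈ 13200 RPM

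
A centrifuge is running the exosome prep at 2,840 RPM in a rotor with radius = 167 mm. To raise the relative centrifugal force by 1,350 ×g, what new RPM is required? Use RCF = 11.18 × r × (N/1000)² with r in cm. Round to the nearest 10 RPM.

≈ 3910 RPM

r = 167 mm = 16.7 cm
Current RCF = 11.18 × 16.7 × (2.84)² = 11.18 × 16.7 × 8.0656 ≈ 1,505.9 × g
Target RCF = 1,505.9 + 1,350 = 2,855.9 × g
(N/1000)² = 2,855.9 / 186.706 = 15.29624
N = 1000 × √15.29624 ≈ 3,911.0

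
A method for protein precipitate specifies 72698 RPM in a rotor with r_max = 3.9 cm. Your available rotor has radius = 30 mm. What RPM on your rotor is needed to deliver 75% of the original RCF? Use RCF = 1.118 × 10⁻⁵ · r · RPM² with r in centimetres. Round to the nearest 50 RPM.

71800 RPM

RCF_original = 1.118 × 10⁻⁵ × 3.9 × (72698)² = 1.118 × 10⁻⁵ × 3.9 × 5,284,999,204 ≈ 230,436.5 × g
Target RCF = 0.75 × 230,436.5 ≈ 172,827.4 × g
Your rotor: r = 30 mm = 3.0 cm
172,827.4 = 1.118 × 10⁻⁵ × 3 × N²
N² = 172,827.4 / (3.354 × 10⁻⁵) = 5,152,874,180
N ≈ √5,152,874,180 ≈ 71,783.5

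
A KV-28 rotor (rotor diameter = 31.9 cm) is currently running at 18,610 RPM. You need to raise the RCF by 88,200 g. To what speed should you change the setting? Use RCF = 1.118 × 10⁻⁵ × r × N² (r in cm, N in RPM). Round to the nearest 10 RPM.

r = 31.9 / 2 = 15.95 cm
Current RCF = 1.118 × 10⁻⁵ × 15.95 × (18610)² = 1.118 × 10⁻⁵ × 15.95 × 346,332,100 ≈ 61,758.3 × g
Target RCF = 61,758.3 + 88,200 = 149,958.3 × g
N² = 149,958.3 / (17.8321 × 10⁻⁵) = 840,945,822
N ≈ √840,945,822 ≈ 28,999.1

29000 RPM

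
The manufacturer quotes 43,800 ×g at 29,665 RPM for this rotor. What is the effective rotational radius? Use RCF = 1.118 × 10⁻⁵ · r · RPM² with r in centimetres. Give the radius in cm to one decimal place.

43800 = 1.118 × 10⁻⁵ × r × (29665)²
r = 43800 / (1.118 × 10⁻⁵ × 880,012,225) = 43800 / 9838.537 ≈ 4.452 cm

4.5 cm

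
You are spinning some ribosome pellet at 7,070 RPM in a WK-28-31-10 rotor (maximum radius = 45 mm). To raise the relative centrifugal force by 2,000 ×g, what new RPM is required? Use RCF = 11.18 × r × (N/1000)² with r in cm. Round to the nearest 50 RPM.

9450 RPM

r = 45 mm = 4.5 cm
Current RCF = 11.18 × 4.5 × (7.07)² = 11.18 × 4.5 × 49.9849 ≈ 2,514.7 × g
Target RCF = 2,514.7 + 2,000 = 4,514.7 × g
(N/1000)² = 4,514.7 / 50.31 = 89.73763
N = 1000 × √89.73763 ≈ 9,473.0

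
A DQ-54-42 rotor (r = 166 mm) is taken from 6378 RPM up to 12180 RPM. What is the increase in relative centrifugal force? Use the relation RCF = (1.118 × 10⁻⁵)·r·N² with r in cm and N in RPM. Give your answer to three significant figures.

≈ 20000 ×g

r = 166 mm = 16.6 cm
RCF₁ = 1.118 × 10⁻⁵ × 16.6 × (6378)² = 1.118 × 10⁻⁵ × 16.6 × 40,678,884 ≈ 7,549.5 × g
RCF₂ = 1.118 × 10⁻⁵ × 16.6 × (12180)² = 1.118 × 10⁻⁵ × 16.6 × 148,352,400 ≈ 27,532.4 × g
Increase = 27,532.4 − 7,549.5 = 19,982.9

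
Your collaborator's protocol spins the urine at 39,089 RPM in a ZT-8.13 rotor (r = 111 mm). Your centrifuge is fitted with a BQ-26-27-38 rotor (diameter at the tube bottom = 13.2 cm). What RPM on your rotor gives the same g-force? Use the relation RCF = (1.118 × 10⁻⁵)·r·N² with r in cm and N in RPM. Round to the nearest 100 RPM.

50700 RPM

Original rotor: r = 111 mm = 11.1 cm
RCF = 1.118 × 10⁻⁵ × r × N²
RCF_original = 1.118 × 10⁻⁵ × 11.1 × (39089)² = 1.118 × 10⁻⁵ × 11.1 × 1,527,949,921 ≈ 189,615.5 × g
Your rotor: r = 13.2 / 2 = 6.6 cm
189,615.5 = 1.118 × 10⁻⁵ × 6.6 × N²
N² = 189,615.5 / (7.3788 × 10⁻⁵) = 2,569,733,561
N ≈ √2,569,733,561 ≈ 50,692.5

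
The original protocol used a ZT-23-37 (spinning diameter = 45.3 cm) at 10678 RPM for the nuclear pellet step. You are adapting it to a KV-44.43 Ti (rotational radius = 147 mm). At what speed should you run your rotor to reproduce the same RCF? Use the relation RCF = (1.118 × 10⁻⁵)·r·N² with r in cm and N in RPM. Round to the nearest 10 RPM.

≈ 13250 RPM

Original rotor: r = 45.3 / 2 = 22.65 cm
RCF_original = 1.118 × 10⁻⁵ × 22.65 × (10678)² = 1.118 × 10⁻⁵ × 22.65 × 114,019,684 ≈ 28,872.9 × g
Your rotor: r = 147 mm = 14.7 cm
28,872.9 = 1.118 × 10⁻⁵ × 14.7 × N²
N² = 28,872.9 / (16.4346 × 10⁻⁵) = 175,683,619
N ≈ √175,683,619 ≈ 13,254.6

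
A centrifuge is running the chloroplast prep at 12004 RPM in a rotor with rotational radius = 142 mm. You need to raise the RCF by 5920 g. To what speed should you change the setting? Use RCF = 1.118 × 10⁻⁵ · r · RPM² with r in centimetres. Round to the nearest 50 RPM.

13450 RPM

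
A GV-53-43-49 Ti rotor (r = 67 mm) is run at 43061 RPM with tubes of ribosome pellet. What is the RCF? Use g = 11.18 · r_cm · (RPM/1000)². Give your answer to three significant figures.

r = 67 mm = 6.7 cm
RCF = 11.18 × 6.7 × (43.061)² = 11.18 × 6.7 × 1,854.249721 ≈ 138,894.4 × g

139000 ×g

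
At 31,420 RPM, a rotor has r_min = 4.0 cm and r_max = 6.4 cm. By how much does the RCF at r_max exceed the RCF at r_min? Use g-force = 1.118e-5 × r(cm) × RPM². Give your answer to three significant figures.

RCF_max = 1.118 × 10⁻⁵ × 6.4 × (31420)² = 1.118 × 10⁻⁵ × 6.4 × 987,216,400 ≈ 70,637.3 × g
RCF_min = 1.118 × 10⁻⁵ × 4 × (31420)² = 1.118 × 10⁻⁵ × 4 × 987,216,400 ≈ 44,148.3 × g
ΔRCF = 70,637.3 − 44,148.3 = 26,489

≈ 26500 ×g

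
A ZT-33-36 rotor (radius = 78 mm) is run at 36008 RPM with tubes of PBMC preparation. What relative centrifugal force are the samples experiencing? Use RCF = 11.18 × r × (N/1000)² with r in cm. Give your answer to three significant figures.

r = 78 mm = 7.8 cm
RCF = 11.18 × r × (N/1000)²
RCF = 11.18 × 7.8 × (36.008)² = 11.18 × 7.8 × 1,296.576064 ≈ 113,066.6 × g

113000 × g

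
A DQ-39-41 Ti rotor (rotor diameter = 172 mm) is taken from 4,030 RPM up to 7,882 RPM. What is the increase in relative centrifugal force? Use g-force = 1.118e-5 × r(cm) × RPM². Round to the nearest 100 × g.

≈ 4400 g

r = 172 mm / 2 = 86 mm = 8.6 cm
RCF₁ = 1.118 × 10⁻⁵ × 8.6 × (4030)² = 1.118 × 10⁻⁵ × 8.6 × 16,240,900 ≈ 1,561.5 × g
RCF₂ = 1.118 × 10⁻⁵ × 8.6 × (7882)² = 1.118 × 10⁻⁵ × 8.6 × 62,125,924 ≈ 5,973.3 × g
Increase = 5,973.3 − 1,561.5 = 4,411.8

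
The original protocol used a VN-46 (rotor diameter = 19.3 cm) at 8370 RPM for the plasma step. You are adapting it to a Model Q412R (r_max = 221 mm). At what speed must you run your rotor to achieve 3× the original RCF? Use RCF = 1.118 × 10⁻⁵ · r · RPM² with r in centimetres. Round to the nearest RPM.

≈ 9580 RPM

Original rotor: r = 19.3 / 2 = 9.65 cm
RCF_original = 1.118 × 10⁻⁵ × 9.65 × (8370)² = 1.118 × 10⁻⁵ × 9.65 × 70,056,900 ≈ 7,558.2 × g
Target RCF = 3 × 7,558.2 ≈ 22,674.6 × g
Your rotor: r = 221 mm = 22.1 cm
22,674.6 = 1.118 × 10⁻⁵ × 22.1 × N²
N² = 22,674.6 / (24.7078 × 10⁻⁵) = 91,771,020
N ≈ √91,771,020 ≈ 9,579.7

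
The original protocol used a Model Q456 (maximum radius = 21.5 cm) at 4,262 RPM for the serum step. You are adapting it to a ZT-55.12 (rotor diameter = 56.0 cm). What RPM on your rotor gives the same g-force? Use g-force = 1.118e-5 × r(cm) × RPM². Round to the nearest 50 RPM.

≈ 3750 RPM

RCF_original = 1.118 × 10⁻⁵ × 21.5 × (4262)² = 1.118 × 10⁻⁵ × 21.5 × 18,164,644 ≈ 4,366.2 × g
Your rotor: r = 56.0 / 2 = 28 cm
4,366.2 = 1.118 × 10⁻⁵ × 28 × N²
N² = 4,366.2 / (31.304 × 10⁻⁵) = 13,947,738
N ≈ √13,947,738 ≈ 3,734.7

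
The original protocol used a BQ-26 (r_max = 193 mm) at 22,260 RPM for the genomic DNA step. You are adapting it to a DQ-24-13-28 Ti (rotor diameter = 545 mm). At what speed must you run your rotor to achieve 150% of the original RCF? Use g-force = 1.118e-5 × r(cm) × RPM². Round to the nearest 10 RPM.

22940 RPM

Original rotor: r = 193 mm = 19.3 cm
RCF_original = 1.118 × 10⁻⁵ × 19.3 × (22260)² = 1.118 × 10⁻⁵ × 19.3 × 495,507,600 ≈ 106,917.7 × g
Target RCF = 1.5 × 106,917.7 ≈ 160,376.5 × g
Your rotor: r = 545 mm / 2 = 272.5 mm = 27.25 cm
160,376.5 = 1.118 × 10⁻⁵ × 27.25 × N²
N² = 160,376.5 / (30.4655 × 10⁻⁵) = 526,420,049
N ≈ √526,420,049 ≈ 22,943.8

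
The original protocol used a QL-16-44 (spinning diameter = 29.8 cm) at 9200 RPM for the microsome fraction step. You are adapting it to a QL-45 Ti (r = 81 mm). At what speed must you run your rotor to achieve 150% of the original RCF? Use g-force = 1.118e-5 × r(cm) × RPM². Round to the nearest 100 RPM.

Original rotor: r = 29.8 / 2 = 14.9 cm
RCF = 1.118 × 10⁻⁵ × r × N²
RCF_original = 1.118 × 10⁻⁵ × 14.9 × (9200)² = 1.118 × 10⁻⁵ × 14.9 × 84,640,000 ≈ 14,099.5 × g
Target RCF = 1.5 × 14,099.5 ≈ 21,149.2 × g
Your rotor: r = 81 mm = 8.1 cm
21,149.2 = 1.118 × 10⁻⁵ × 8.1 × N²
N² = 21,149.2 / (9.0558 × 10⁻⁵) = 233,543,144
N ≈ √233,543,144 ≈ 15,282.1

≈ 15300 RPM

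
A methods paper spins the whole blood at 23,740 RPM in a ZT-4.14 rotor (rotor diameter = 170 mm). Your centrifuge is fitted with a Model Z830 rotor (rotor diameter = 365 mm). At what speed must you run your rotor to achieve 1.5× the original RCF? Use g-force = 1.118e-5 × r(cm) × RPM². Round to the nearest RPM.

Original rotor: r = 170 mm / 2 = 85 mm = 8.5 cm
RCF_original = 1.118 × 10⁻⁵ × 8.5 × (23740)² = 1.118 × 10⁻⁵ × 8.5 × 563,587,600 ≈ 53,557.7 × g
Target RCF = 1.5 × 53,557.7 ≈ 80,336.5 × g
Your rotor: r = 365 mm / 2 = 182.5 mm = 18.25 cm
80,336.5 = 1.118 × 10⁻⁵ × 18.25 × N²
N² = 80,336.5 / (20.4035 × 10⁻⁵) = 393,738,819
N ≈ √393,738,819 ≈ 19,842.9

19843 RPM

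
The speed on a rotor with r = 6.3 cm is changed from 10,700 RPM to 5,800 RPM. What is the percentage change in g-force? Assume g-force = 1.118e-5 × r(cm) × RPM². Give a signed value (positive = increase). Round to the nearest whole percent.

RCF ∝ N², so the ratio is (5800/10700)² = (0.542056)² = 0.2938.
Change = 0.2938 − 1 = -0.7062 → -70.6%.

-71%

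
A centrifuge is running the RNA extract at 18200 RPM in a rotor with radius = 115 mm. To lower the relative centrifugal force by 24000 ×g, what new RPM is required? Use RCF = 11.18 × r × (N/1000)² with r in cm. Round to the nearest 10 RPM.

≈ 12020 RPM

r = 115 mm = 11.5 cm
Current RCF = 11.18 × 11.5 × (18.2)² = 11.18 × 11.5 × 331.24 ≈ 42,587.5 × g
Target RCF = 42,587.5 − 24,000 = 18,587.5 × g
(N/1000)² = 18,587.5 / 128.57 = 144.5711
N = 1000 × √144.5711 ≈ 12,023.8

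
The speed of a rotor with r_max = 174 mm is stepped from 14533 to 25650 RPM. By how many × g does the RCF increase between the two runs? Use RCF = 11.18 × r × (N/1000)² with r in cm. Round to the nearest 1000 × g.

87000 × g

r = 174 mm = 17.4 cm
RCF₁ = 11.18 × 17.4 × (14.533)² = 11.18 × 17.4 × 211.208089 ≈ 41,086.7 × g
RCF₂ = 11.18 × 17.4 × (25.65)² = 11.18 × 17.4 × 657.9225 ≈ 127,987 × g
Increase = 127,987 − 41,086.7 = 86,900.3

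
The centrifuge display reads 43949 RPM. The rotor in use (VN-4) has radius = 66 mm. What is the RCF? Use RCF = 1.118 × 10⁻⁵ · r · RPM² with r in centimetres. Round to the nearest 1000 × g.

RCF ≈ 143000 g

r = 66 mm = 6.6 cm
RCF = 1.118 × 10⁻⁵ × r × N²
RCF = 1.118 × 10⁻⁵ × 6.6 × (43949)² = 1.118 × 10⁻⁵ × 6.6 × 1,931,514,601 ≈ 142,522.6 × g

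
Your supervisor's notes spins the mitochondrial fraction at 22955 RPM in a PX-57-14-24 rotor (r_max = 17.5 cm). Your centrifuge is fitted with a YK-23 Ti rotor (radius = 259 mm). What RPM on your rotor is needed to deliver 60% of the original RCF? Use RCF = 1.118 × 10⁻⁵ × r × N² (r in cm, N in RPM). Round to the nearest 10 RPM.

≈ 14620 RPM

RCF = 1.118 × 10⁻⁵ × r × N²
RCF_original = 1.118 × 10⁻⁵ × 17.5 × (22955)² = 1.118 × 10⁻⁵ × 17.5 × 526,932,025 ≈ 103,094.3 × g
Target RCF = 0.6 × 103,094.3 ≈ 61,856.6 × g
Your rotor: r = 259 mm = 25.9 cm
61,856.6 = 1.118 × 10⁻⁵ × 25.9 × N²
N² = 61,856.6 / (28.9562 × 10⁻⁵) = 213,621,262
N ≈ √213,621,262 ≈ 14,615.8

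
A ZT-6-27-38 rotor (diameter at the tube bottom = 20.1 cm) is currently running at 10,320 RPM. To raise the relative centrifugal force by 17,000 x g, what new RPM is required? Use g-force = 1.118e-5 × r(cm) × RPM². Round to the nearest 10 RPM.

r = 20.1 / 2 = 10.05 cm
Current RCF = 1.118 × 10⁻⁵ × 10.05 × (10320)² = 1.118 × 10⁻⁵ × 10.05 × 106,502,400 ≈ 11,966.5 × g
Target RCF = 11,966.5 + 17,000 = 28,966.5 × g
N² = 28,966.5 / (11.2359 × 10⁻⁵) = 257,803,113
N ≈ √257,803,113 ≈ 16,056.2

16060 RPM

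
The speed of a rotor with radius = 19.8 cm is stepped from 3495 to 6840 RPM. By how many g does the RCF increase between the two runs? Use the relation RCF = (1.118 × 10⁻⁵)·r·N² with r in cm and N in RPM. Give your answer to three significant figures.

RCF₁ = 1.118 × 10⁻⁵ × 19.8 × (3495)² = 1.118 × 10⁻⁵ × 19.8 × 12,215,025 ≈ 2,704 × g
RCF₂ = 1.118 × 10⁻⁵ × 19.8 × (6840)² = 1.118 × 10⁻⁵ × 19.8 × 46,785,600 ≈ 10,356.6 × g
Increase = 10,356.6 − 2,704 = 7,652.6

7650 g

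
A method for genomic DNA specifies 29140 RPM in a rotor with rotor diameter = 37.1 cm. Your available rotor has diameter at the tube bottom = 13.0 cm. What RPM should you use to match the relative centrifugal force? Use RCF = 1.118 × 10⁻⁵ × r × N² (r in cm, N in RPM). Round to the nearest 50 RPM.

49250 RPM

Original rotor: r = 37.1 / 2 = 18.55 cm
RCF = 1.118 × 10⁻⁵ × r × N²
RCF_original = 1.118 × 10⁻⁵ × 18.55 × (29140)² = 1.118 × 10⁻⁵ × 18.55 × 849,139,600 ≈ 176,102.2 × g
Your rotor: r = 13.0 / 2 = 6.5 cm
176,102.2 = 1.118 × 10⁻⁵ × 6.5 × N²
N² = 176,102.2 / (7.267 × 10⁻⁵) = 2,423,313,609
N ≈ √2,423,313,609 ≈ 49,227.2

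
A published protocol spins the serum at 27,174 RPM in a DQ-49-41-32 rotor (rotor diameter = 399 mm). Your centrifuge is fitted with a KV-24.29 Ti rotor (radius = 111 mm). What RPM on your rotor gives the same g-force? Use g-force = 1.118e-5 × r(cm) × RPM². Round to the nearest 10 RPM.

Original rotor: r = 399 mm / 2 = 199.5 mm = 19.95 cm
RCF = 1.118 × 10⁻⁵ × r × N²
RCF_original = 1.118 × 10⁻⁵ × 19.95 × (27174)² = 1.118 × 10⁻⁵ × 19.95 × 738,426,276 ≈ 164,699.3 × g
Your rotor: r = 111 mm = 11.1 cm
164,699.3 = 1.118 × 10⁻⁵ × 11.1 × N²
N² = 164,699.3 / (12.4098 × 10⁻⁵) = 1,327,171,268
N ≈ √1,327,171,268 ≈ 36,430.4

≈ 36430 RPM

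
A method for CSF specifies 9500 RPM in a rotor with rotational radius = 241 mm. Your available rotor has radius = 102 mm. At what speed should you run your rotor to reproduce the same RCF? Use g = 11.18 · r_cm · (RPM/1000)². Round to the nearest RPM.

Original rotor: r = 241 mm = 24.1 cm
RCF_original = 11.18 × 24.1 × (9.5)² = 11.18 × 24.1 × 90.25 ≈ 24,316.8 × g
Your rotor: r = 102 mm = 10.2 cm
24,316.8 = 11.18 × 10.2 × (N/1000)²
(N/1000)² = 24,316.8 / 114.036 = 213.2379
N = 1000 × √213.2379 ≈ 14,602.7

≈ 14603 RPM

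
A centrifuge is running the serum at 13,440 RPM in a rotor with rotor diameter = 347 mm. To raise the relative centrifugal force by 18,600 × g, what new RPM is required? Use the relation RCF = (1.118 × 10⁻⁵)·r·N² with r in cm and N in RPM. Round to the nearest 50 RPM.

16650 RPM

r = 347 mm / 2 = 173.5 mm = 17.35 cm
Current RCF = 1.118 × 10⁻⁵ × 17.35 × (13440)² = 1.118 × 10⁻⁵ × 17.35 × 180,633,600 ≈ 35,038 × g
Target RCF = 35,038 + 18,600 = 53,638 × g
N² = 53,638 / (19.3973 × 10⁻⁵) = 276,523,021
N ≈ √276,523,021 ≈ 16,629.0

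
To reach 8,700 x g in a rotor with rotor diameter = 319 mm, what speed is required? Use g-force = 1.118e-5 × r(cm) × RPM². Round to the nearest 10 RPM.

6980 RPM

r = 319 mm / 2 = 159.5 mm = 15.95 cm
8,700 = 1.118 × 10⁻⁵ × 15.95 × N²
N² = 8,700 / (17.8321 × 10⁻⁵) = 48,788,421
N ≈ √48,788,421 ≈ 6,984.9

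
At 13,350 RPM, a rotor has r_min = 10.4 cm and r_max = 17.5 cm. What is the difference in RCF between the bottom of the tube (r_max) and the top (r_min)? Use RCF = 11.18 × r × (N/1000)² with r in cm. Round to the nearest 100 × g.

ΔRCF = 11.18 × (r_max − r_min) × (N/1000)² = 11.18 × 7.1 × 178.2225 ≈ 14,146.9

14100 × g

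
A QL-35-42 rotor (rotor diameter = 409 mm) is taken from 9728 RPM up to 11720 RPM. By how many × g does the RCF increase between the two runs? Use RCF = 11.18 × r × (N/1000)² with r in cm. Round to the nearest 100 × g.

r = 409 mm / 2 = 204.5 mm = 20.45 cm
RCF₁ = 11.18 × 20.45 × (9.728)² = 11.18 × 20.45 × 94.633984 ≈ 21,636.3 × g
RCF₂ = 11.18 × 20.45 × (11.72)² = 11.18 × 20.45 × 137.3584 ≈ 31,404.4 × g
Increase = 31,404.4 − 21,636.3 = 9,768.1

≈ 9800 × g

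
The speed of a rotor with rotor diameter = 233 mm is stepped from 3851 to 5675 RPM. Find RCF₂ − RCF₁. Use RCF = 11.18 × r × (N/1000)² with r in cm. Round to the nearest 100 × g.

≈ 2300 x g

r = 233 mm / 2 = 116.5 mm = 11.65 cm
RCF₁ = 11.18 × 11.65 × (3.851)² = 11.18 × 11.65 × 14.830201 ≈ 1,931.6 × g
RCF₂ = 11.18 × 11.65 × (5.675)² = 11.18 × 11.65 × 32.205625 ≈ 4,194.7 × g
Increase = 4,194.7 − 1,931.6 = 2,263.1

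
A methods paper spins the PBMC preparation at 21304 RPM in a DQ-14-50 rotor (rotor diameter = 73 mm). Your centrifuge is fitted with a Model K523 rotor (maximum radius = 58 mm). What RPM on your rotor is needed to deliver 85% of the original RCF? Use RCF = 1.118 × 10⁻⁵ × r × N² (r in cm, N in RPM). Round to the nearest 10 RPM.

15580 RPM

Original rotor: r = 73 mm / 2 = 36.5 mm = 3.65 cm
RCF_original = 1.118 × 10⁻⁵ × 3.65 × (21304)² = 1.118 × 10⁻⁵ × 3.65 × 453,860,416 ≈ 18,520.7 × g
Target RCF = 0.85 × 18,520.7 ≈ 15,742.6 × g
Your rotor: r = 58 mm = 5.8 cm
15,742.6 = 1.118 × 10⁻⁵ × 5.8 × N²
N² = 15,742.6 / (6.4844 × 10⁻⁵) = 242,776,510
N ≈ √242,776,510 ≈ 15,581.3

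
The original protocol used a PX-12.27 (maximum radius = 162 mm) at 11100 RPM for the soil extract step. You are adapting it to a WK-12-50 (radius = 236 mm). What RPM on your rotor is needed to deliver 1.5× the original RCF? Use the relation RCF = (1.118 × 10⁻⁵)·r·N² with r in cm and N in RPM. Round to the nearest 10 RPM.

Original rotor: r = 162 mm = 16.2 cm
RCF_original = 1.118 × 10⁻⁵ × 16.2 × (11100)² = 1.118 × 10⁻⁵ × 16.2 × 123,210,000 ≈ 22,315.3 × g
Target RCF = 1.5 × 22,315.3 ≈ 33,472.9 × g
Your rotor: r = 236 mm = 23.6 cm
33,472.9 = 1.118 × 10⁻⁵ × 23.6 × N²
N² = 33,472.9 / (26.3848 × 10⁻⁵) = 126,864,331
N ≈ √126,864,331 ≈ 11,263.4

≈ 11260 RPM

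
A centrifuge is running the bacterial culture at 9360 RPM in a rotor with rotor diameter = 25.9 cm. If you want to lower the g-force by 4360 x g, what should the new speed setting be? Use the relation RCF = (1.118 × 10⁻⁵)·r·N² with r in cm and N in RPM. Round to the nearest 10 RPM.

≈ 7580 RPM

r = 25.9 / 2 = 12.95 cm
Current RCF = 1.118 × 10⁻⁵ × 12.95 × (9360)² = 1.118 × 10⁻⁵ × 12.95 × 87,609,600 ≈ 12,684.2 × g
Target RCF = 12,684.2 − 4,360 = 8,324.2 × g
N² = 8,324.2 / (14.4781 × 10⁻⁵) = 57,495,113
N ≈ √57,495,113 ≈ 7,582.6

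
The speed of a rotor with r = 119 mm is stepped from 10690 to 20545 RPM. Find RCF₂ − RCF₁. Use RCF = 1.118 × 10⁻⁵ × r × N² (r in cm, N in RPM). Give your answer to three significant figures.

≈ 41000 × g

r = 119 mm = 11.9 cm
RCF₁ = 1.118 × 10⁻⁵ × 11.9 × (10690)² = 1.118 × 10⁻⁵ × 11.9 × 114,276,100 ≈ 15,203.5 × g
RCF₂ = 1.118 × 10⁻⁵ × 11.9 × (20545)² = 1.118 × 10⁻⁵ × 11.9 × 422,097,025 ≈ 56,156.6 × g
Increase = 56,156.6 − 15,203.5 = 40,953.1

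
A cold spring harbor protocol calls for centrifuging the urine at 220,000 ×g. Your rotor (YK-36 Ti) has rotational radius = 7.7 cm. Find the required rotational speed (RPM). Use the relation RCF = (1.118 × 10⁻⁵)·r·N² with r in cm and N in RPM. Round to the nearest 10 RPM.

RCF = 1.118 × 10⁻⁵ × r × N²
220,000 = 1.118 × 10⁻⁵ × 7.7 × N²
N² = 220,000 / (8.6086 × 10⁻⁵) = 2,555,583,951
N ≈ √2,555,583,951 ≈ 50,552.8

≈ 50550 RPM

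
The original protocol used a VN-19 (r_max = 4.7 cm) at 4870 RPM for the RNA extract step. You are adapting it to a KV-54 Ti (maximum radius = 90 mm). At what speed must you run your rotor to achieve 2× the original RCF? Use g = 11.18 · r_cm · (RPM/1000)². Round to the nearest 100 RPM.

5000 RPM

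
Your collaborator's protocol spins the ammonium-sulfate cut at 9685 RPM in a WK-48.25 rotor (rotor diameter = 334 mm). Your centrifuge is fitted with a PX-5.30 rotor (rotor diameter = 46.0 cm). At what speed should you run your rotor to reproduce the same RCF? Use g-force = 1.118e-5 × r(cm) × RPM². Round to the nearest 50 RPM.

Original rotor: r = 334 mm / 2 = 167 mm = 16.7 cm
RCF = 1.118 × 10⁻⁵ × r × N²
RCF_original = 1.118 × 10⁻⁵ × 16.7 × (9685)² = 1.118 × 10⁻⁵ × 16.7 × 93,799,225 ≈ 17,512.9 × g
Your rotor: r = 46.0 / 2 = 23 cm
17,512.9 = 1.118 × 10⁻⁵ × 23 × N²
N² = 17,512.9 / (25.714 × 10⁻⁵) = 68,106,479
N ≈ √68,106,479 ≈ 8,252.7

8250 RPM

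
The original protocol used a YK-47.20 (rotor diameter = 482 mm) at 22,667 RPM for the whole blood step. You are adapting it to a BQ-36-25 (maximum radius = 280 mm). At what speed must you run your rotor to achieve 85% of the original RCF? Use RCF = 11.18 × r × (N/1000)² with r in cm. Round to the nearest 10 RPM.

≈ 19390 RPM

Original rotor: r = 482 mm / 2 = 241 mm = 24.1 cm
RCF = 11.18 × r × (N/1000)²
RCF_original = 11.18 × 24.1 × (22.667)² = 11.18 × 24.1 × 513.792889 ≈ 138,435.3 × g
Target RCF = 0.85 × 138,435.3 ≈ 117,670 × g
Your rotor: r = 280 mm = 28.0 cm
117,670 = 11.18 × 28 × (N/1000)²
(N/1000)² = 117,670 / 313.04 = 375.8945
N = 1000 × √375.8945 ≈ 19,388.0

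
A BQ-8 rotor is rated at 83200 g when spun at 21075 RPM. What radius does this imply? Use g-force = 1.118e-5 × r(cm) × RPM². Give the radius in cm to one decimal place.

≈ 16.8 cm

RCF = 1.118 × 10⁻⁵ × r × N²
83200 = 1.118 × 10⁻⁵ × r × (21075)²
r = 83200 / (1.118 × 10⁻⁵ × 444,155,625) = 83200 / 4965.66 ≈ 16.755 cm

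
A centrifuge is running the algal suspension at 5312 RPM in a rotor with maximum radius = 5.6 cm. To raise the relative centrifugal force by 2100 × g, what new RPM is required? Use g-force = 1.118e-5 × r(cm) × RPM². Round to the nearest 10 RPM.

Current RCF = 1.118 × 10⁻⁵ × 5.6 × (5312)² = 1.118 × 10⁻⁵ × 5.6 × 28,217,344 ≈ 1,766.6 × g
Target RCF = 1,766.6 + 2,100 = 3,866.6 × g
N² = 3,866.6 / (6.2608 × 10⁻⁵) = 61,758,881
N ≈ √61,758,881 ≈ 7,858.7

7860 RPM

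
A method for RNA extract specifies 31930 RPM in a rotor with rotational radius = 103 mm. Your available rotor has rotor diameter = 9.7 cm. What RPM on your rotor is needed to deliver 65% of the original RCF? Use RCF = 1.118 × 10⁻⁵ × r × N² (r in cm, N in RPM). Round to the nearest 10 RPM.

37510 RPM

Original rotor: r = 103 mm = 10.3 cm
RCF_original = 1.118 × 10⁻⁵ × 10.3 × (31930)² = 1.118 × 10⁻⁵ × 10.3 × 1,019,524,900 ≈ 117,402.4 × g
Target RCF = 0.65 × 117,402.4 ≈ 76,311.6 × g
Your rotor: r = 9.7 / 2 = 4.85 cm
76,311.6 = 1.118 × 10⁻⁵ × 4.85 × N²
N² = 76,311.6 / (5.4223 × 10⁻⁵) = 1,407,365,878
N ≈ √1,407,365,878 ≈ 37,514.9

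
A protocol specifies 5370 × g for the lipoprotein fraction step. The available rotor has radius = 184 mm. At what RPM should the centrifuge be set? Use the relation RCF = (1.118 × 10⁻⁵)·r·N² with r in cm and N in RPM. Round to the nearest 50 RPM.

≈ 5100 RPM

r = 184 mm = 18.4 cm
RCF = 1.118 × 10⁻⁵ × r × N²
5,370 = 1.118 × 10⁻⁵ × 18.4 × N²
N² = 5,370 / (20.5712 × 10⁻⁵) = 26,104,457
N ≈ √26,104,457 ≈ 5,109.3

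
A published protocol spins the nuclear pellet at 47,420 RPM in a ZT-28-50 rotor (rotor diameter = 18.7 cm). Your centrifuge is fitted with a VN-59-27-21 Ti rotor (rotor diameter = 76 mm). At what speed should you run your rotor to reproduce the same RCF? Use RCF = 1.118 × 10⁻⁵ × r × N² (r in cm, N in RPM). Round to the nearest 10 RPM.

74380 RPM

Original rotor: r = 18.7 / 2 = 9.35 cm
RCF_original = 1.118 × 10⁻⁵ × 9.35 × (47420)² = 1.118 × 10⁻⁵ × 9.35 × 2,248,656,400 ≈ 235,058.8 × g
Your rotor: r = 76 mm / 2 = 38 mm = 3.8 cm
235,058.8 = 1.118 × 10⁻⁵ × 3.8 × N²
N² = 235,058.8 / (4.2484 × 10⁻⁵) = 5,532,878,260
N ≈ √5,532,878,260 ≈ 74,383.3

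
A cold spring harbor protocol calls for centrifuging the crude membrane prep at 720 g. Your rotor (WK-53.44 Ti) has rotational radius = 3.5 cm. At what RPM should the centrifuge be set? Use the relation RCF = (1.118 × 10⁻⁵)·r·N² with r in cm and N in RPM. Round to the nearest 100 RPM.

N ≈ 4300 RPM

720 = 1.118 × 10⁻⁵ × 3.5 × N²
N² = 720 / (3.913 × 10⁻⁵) = 18,400,204
N ≈ √18,400,204 ≈ 4,289.5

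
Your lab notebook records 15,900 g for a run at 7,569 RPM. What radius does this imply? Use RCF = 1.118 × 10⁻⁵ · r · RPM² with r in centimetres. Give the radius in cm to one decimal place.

r ≈ 24.8 cm

RCF = 1.118 × 10⁻⁵ × r × N²
15900 = 1.118 × 10⁻⁵ × r × (7569)²
r = 15900 / (1.118 × 10⁻⁵ × 57,289,761) = 15900 / 640.4995 ≈ 24.824 cm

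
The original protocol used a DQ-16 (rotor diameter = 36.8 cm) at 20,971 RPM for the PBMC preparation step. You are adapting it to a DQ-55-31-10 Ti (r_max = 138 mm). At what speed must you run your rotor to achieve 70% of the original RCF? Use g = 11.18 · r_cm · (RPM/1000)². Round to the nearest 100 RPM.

20300 RPM

Original rotor: r = 36.8 / 2 = 18.4 cm
RCF_original = 11.18 × 18.4 × (20.971)² = 11.18 × 18.4 × 439.782841 ≈ 90,468.6 × g
Target RCF = 0.7 × 90,468.6 ≈ 63,328 × g
Your rotor: r = 138 mm = 13.8 cm
63,328 = 11.18 × 13.8 × (N/1000)²
(N/1000)² = 63,328 / 154.284 = 410.4638
N = 1000 × √410.4638 ≈ 20,259.9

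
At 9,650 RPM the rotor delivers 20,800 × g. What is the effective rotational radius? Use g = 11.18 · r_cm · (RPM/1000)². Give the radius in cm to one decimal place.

≈ 20.0 cm

20800 = 11.18 × r × (9.65)²
r = 20800 / (11.18 × 93.1225) = 20800 / 1041.11 ≈ 19.979 cm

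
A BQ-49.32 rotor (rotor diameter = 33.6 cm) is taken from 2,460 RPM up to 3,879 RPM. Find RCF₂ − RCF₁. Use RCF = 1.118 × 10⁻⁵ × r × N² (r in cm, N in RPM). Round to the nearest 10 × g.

1690 x g

r = 33.6 / 2 = 16.8 cm
RCF₁ = 1.118 × 10⁻⁵ × 16.8 × (2460)² = 1.118 × 10⁻⁵ × 16.8 × 6,051,600 ≈ 1,136.6 × g
RCF₂ = 1.118 × 10⁻⁵ × 16.8 × (3879)² = 1.118 × 10⁻⁵ × 16.8 × 15,046,641 ≈ 2,826.1 × g
Increase = 2,826.1 − 1,136.6 = 1,689.5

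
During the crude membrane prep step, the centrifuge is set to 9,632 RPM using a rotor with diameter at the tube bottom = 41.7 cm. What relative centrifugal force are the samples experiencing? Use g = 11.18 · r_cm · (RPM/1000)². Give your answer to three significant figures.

r = 41.7 / 2 = 20.85 cm
RCF = 11.18 × r × (N/1000)²
RCF = 11.18 × 20.85 × (9.632)² = 11.18 × 20.85 × 92.775424 ≈ 21,626.2 × g

RCF ≈ 21600 x g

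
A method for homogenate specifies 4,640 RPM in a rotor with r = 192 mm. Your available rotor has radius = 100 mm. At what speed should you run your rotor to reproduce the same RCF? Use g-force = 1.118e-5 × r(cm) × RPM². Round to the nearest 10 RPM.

6430 RPM

Original rotor: r = 192 mm = 19.2 cm
RCF_original = 1.118 × 10⁻⁵ × 19.2 × (4640)² = 1.118 × 10⁻⁵ × 19.2 × 21,529,600 ≈ 4,621.5 × g
Your rotor: r = 100 mm = 10.0 cm
4,621.5 = 1.118 × 10⁻⁵ × 10 × N²
N² = 4,621.5 / (11.18 × 10⁻⁵) = 41,337,209
N ≈ √41,337,209 ≈ 6,429.4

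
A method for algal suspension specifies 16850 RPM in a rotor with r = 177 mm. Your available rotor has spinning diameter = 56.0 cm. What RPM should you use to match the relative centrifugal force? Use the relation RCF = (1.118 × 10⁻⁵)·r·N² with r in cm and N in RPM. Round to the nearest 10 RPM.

13400 RPM

Original rotor: r = 177 mm = 17.7 cm
RCF_original = 1.118 × 10⁻⁵ × 17.7 × (16850)² = 1.118 × 10⁻⁵ × 17.7 × 283,922,500 ≈ 56,184.3 × g
Your rotor: r = 56.0 / 2 = 28 cm
56,184.3 = 1.118 × 10⁻⁵ × 28 × N²
N² = 56,184.3 / (31.304 × 10⁻⁵) = 179,479,619
N ≈ √179,479,619 ≈ 13,397.0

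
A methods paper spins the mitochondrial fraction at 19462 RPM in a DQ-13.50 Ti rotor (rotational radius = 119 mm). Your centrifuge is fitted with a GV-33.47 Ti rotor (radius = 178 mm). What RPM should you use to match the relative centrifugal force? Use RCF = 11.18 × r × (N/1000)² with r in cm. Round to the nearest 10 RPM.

15910 RPM

Original rotor: r = 119 mm = 11.9 cm
RCF_original = 11.18 × 11.9 × (19.462)² = 11.18 × 11.9 × 378.769444 ≈ 50,392.2 × g
Your rotor: r = 178 mm = 17.8 cm
50,392.2 = 11.18 × 17.8 × (N/1000)²
(N/1000)² = 50,392.2 / 199.004 = 253.222
N = 1000 × √253.222 ≈ 15,913.0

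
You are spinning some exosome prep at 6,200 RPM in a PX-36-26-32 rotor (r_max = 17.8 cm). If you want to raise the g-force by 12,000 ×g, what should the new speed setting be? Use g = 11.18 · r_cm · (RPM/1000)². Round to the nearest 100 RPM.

9900 RPM

Current RCF = 11.18 × 17.8 × (6.2)² = 11.18 × 17.8 × 38.44 ≈ 7,649.7 × g
Target RCF = 7,649.7 + 12,000 = 19,649.7 × g
(N/1000)² = 19,649.7 / 199.004 = 98.74023
N = 1000 × √98.74023 ≈ 9,936.8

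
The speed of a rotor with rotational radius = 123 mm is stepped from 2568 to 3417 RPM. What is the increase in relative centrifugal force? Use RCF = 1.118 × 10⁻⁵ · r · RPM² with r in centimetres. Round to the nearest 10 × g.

≈ 700 × g

r = 123 mm = 12.3 cm
RCF₁ = 1.118 × 10⁻⁵ × 12.3 × (2568)² = 1.118 × 10⁻⁵ × 12.3 × 6,594,624 ≈ 906.9 × g
RCF₂ = 1.118 × 10⁻⁵ × 12.3 × (3417)² = 1.118 × 10⁻⁵ × 12.3 × 11,675,889 ≈ 1,605.6 × g
Increase = 1,605.6 − 906.9 = 698.7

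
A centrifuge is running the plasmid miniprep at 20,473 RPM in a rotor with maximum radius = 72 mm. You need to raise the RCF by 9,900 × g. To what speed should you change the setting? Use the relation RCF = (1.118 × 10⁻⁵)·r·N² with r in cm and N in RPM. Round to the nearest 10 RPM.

23280 RPM

r = 72 mm = 7.2 cm
Current RCF = 1.118 × 10⁻⁵ × 7.2 × (20473)² = 1.118 × 10⁻⁵ × 7.2 × 419,143,729 ≈ 33,739.4 × g
Target RCF = 33,739.4 + 9,900 = 43,639.4 × g
N² = 43,639.4 / (8.0496 × 10⁻⁵) = 542,131,286
N ≈ √542,131,286 ≈ 23,283.7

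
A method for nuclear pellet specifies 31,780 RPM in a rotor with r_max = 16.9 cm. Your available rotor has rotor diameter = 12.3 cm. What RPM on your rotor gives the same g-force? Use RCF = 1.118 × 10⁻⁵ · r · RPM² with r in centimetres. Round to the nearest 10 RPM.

RCF_original = 1.118 × 10⁻⁵ × 16.9 × (31780)² = 1.118 × 10⁻⁵ × 16.9 × 1,009,968,400 ≈ 190,825.4 × g
Your rotor: r = 12.3 / 2 = 6.15 cm
190,825.4 = 1.118 × 10⁻⁵ × 6.15 × N²
N² = 190,825.4 / (6.8757 × 10⁻⁵) = 2,775,359,600
N ≈ √2,775,359,600 ≈ 52,681.7

≈ 52680 RPM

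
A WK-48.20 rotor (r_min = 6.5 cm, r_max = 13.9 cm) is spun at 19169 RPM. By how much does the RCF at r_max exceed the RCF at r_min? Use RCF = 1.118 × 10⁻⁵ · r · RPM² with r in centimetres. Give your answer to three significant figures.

ΔRCF ≈ 30400 x g

RCF_max = 1.118 × 10⁻⁵ × 13.9 × (19169)² = 1.118 × 10⁻⁵ × 13.9 × 367,450,561 ≈ 57,102.6 × g
RCF_min = 1.118 × 10⁻⁵ × 6.5 × (19169)² = 1.118 × 10⁻⁵ × 6.5 × 367,450,561 ≈ 26,702.6 × g
ΔRCF = 57,102.6 − 26,702.6 = 30,400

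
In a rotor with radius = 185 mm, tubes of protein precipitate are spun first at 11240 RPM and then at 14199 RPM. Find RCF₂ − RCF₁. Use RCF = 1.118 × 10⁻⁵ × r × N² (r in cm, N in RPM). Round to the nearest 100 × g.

≈ 15600 g

r = 185 mm = 18.5 cm
RCF₁ = 1.118 × 10⁻⁵ × 18.5 × (11240)² = 1.118 × 10⁻⁵ × 18.5 × 126,337,600 ≈ 26,130.4 × g
RCF₂ = 1.118 × 10⁻⁵ × 18.5 × (14199)² = 1.118 × 10⁻⁵ × 18.5 × 201,611,601 ≈ 41,699.3 × g
Increase = 41,699.3 − 26,130.4 = 15,568.9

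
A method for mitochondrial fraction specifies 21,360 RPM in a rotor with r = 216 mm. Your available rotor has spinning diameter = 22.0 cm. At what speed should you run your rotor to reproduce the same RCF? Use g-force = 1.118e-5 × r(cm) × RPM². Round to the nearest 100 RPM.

≈ 29900 RPM

Original rotor: r = 216 mm = 21.6 cm
RCF_original = 1.118 × 10⁻⁵ × 21.6 × (21360)² = 1.118 × 10⁻⁵ × 21.6 × 456,249,600 ≈ 110,178.8 × g
Your rotor: r = 22.0 / 2 = 11 cm
110,178.8 = 1.118 × 10⁻⁵ × 11 × N²
N² = 110,178.8 / (12.298 × 10⁻⁵) = 895,908,278
N ≈ √895,908,278 ≈ 29,931.7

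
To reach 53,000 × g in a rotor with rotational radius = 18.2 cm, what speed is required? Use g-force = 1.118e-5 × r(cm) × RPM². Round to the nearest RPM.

16139 RPM

53,000 = 1.118 × 10⁻⁵ × 18.2 × N²
N² = 53,000 / (20.3476 × 10⁻⁵) = 260,472,980
N ≈ √260,472,980 ≈ 16,139.2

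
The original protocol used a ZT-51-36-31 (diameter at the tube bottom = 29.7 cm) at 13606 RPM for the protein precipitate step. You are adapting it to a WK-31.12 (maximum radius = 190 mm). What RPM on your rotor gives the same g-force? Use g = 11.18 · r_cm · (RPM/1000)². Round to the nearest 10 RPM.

12030 RPM

Original rotor: r = 29.7 / 2 = 14.85 cm
RCF = 11.18 × r × (N/1000)²
RCF_original = 11.18 × 14.85 × (13.606)² = 11.18 × 14.85 × 185.123236 ≈ 30,734.7 × g
Your rotor: r = 190 mm = 19.0 cm
30,734.7 = 11.18 × 19 × (N/1000)²
(N/1000)² = 30,734.7 / 212.42 = 144.6884
N = 1000 × √144.6884 ≈ 12,028.6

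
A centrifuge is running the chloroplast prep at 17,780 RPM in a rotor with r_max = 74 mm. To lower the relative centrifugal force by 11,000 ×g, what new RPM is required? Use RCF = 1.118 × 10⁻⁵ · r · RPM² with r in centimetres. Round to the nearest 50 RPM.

r = 74 mm = 7.4 cm
Current RCF = 1.118 × 10⁻⁵ × 7.4 × (17780)² = 1.118 × 10⁻⁵ × 7.4 × 316,128,400 ≈ 26,153.9 × g
Target RCF = 26,153.9 − 11,000 = 15,153.9 × g
N² = 15,153.9 / (8.2732 × 10⁻⁵) = 183,168,544
N ≈ √183,168,544 ≈ 13,534.0

13550 RPM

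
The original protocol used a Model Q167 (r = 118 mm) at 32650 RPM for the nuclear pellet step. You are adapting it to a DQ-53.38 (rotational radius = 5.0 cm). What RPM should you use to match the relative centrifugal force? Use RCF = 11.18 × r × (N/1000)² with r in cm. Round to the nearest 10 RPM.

≈ 50160 RPM

Original rotor: r = 118 mm = 11.8 cm
RCF_original = 11.18 × 11.8 × (32.65)² = 11.18 × 11.8 × 1,066.0225 ≈ 140,634 × g
140,634 = 11.18 × 5 × (N/1000)²
(N/1000)² = 140,634 / 55.9 = 2515.814
N = 1000 × √2515.814 ≈ 50,157.9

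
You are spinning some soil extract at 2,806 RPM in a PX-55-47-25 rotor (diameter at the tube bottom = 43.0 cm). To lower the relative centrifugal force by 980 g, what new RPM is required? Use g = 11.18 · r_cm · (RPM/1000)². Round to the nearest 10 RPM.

≈ 1950 RPM

r = 43.0 / 2 = 21.5 cm
Current RCF = 11.18 × 21.5 × (2.806)² = 11.18 × 21.5 × 7.873636 ≈ 1,892.6 × g
Target RCF = 1,892.6 − 980 = 912.6 × g
(N/1000)² = 912.6 / 240.37 = 3.796647
N = 1000 × √3.796647 ≈ 1,948.5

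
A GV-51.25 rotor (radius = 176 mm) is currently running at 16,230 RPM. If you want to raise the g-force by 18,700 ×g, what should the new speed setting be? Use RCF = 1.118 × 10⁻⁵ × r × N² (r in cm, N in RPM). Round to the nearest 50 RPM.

r = 176 mm = 17.6 cm
Current RCF = 1.118 × 10⁻⁵ × 17.6 × (16230)² = 1.118 × 10⁻⁵ × 17.6 × 263,412,900 ≈ 51,831.2 × g
Target RCF = 51,831.2 + 18,700 = 70,531.2 × g
N² = 70,531.2 / (19.6768 × 10⁻⁵) = 358,448,528
N ≈ √358,448,528 ≈ 18,932.7

N₂ ≈ 18950 RPM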